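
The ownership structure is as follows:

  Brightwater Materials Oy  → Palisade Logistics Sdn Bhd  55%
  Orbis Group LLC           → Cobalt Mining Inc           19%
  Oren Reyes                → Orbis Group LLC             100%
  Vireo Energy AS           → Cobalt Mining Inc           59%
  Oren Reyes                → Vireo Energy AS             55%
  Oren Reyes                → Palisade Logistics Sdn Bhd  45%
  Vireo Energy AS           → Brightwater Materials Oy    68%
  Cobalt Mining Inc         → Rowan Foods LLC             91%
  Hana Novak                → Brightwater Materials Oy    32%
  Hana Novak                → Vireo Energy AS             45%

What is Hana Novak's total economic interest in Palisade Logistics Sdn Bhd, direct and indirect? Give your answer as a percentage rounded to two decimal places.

Hana reaches Palisade along 2 paths.
Via Vireo → Brightwater: 45% × 68% × 55% = 16.83%.
Via Brightwater: 32% × 55% = 17.6%.
Total: 16.83% + 17.6% = 34.43%.

34.43%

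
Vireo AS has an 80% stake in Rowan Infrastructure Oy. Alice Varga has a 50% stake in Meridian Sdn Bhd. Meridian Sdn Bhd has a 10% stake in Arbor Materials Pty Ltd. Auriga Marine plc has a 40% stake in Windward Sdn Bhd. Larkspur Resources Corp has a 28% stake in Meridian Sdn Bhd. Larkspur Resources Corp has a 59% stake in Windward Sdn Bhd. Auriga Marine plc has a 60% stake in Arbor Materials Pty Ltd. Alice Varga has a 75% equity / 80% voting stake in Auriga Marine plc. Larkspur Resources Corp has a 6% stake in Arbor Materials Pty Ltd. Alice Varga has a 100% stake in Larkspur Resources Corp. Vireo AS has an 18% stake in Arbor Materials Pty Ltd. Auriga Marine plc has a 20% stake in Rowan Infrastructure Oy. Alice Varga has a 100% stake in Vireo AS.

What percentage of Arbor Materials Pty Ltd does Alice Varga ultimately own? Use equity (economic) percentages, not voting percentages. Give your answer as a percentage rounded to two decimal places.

Alice reaches Arbor along 5 paths.
Via Auriga: 75% × 60% = 45%.
Via Meridian: 50% × 10% = 5%.
Via Larkspur → Meridian: 100% × 28% × 10% = 2.8%.
Via Vireo: 100% × 18% = 18%.
Via Larkspur: 100% × 6% = 6%.
Total: 45% + 5% + 2.8% + 18% + 6% = 76.8%.
Rounded: 76.80%.

76.80%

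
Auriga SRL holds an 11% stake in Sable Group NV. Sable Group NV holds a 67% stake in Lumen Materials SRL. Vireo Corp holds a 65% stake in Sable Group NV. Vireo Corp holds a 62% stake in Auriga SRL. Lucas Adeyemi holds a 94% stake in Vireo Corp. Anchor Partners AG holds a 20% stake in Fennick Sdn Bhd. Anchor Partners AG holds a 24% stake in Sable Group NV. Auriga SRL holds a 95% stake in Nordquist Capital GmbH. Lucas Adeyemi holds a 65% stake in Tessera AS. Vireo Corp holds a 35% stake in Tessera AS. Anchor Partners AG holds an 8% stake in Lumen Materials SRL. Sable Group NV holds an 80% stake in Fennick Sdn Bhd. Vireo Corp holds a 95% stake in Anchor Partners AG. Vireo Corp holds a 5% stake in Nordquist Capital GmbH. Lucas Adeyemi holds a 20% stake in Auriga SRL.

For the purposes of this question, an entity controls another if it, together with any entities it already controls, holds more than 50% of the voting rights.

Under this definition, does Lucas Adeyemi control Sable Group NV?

Lucas holds 94% of Vireo, so Lucas controls Vireo.
Vireo and Lucas together hold 62% + 20% = 82% of Auriga, so Lucas controls Auriga.
Vireo holds 95% of Anchor, so Lucas controls Anchor.
Vireo and Auriga and Anchor together hold 65% + 11% + 24% = 100% of Sable, so Lucas controls Sable.

Yes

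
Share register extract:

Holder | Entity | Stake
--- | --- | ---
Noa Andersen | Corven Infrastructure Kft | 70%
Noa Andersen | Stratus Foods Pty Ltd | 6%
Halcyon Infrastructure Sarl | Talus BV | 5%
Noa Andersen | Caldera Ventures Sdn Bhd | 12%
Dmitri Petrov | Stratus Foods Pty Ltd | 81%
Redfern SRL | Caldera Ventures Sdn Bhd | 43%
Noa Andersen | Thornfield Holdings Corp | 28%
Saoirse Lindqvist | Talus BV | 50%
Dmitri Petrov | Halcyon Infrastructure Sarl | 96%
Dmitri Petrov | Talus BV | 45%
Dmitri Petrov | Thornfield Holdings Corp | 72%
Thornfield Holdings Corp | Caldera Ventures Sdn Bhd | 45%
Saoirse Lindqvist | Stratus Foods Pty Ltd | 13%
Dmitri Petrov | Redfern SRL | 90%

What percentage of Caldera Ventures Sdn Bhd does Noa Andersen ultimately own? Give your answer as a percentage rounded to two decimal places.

24.60%

Noa reaches Caldera along 2 paths.
Direct stake: 12% = 12%.
Via Thornfield: 28% × 45% = 12.6%.
Total: 12% + 12.6% = 24.6%.
Rounded: 24.60%.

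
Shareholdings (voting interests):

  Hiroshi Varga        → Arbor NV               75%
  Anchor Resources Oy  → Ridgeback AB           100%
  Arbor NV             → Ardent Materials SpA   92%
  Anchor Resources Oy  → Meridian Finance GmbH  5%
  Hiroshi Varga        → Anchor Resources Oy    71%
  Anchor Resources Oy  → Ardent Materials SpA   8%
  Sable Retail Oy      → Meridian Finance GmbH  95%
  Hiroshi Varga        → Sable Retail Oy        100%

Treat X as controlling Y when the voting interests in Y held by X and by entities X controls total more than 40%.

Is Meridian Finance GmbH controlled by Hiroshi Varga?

Yes

Hiroshi holds 100% of Sable, so Hiroshi controls Sable.
Hiroshi holds 71% of Anchor, so Hiroshi controls Anchor.
Anchor and Sable together hold 5% + 95% = 100% of Meridian, so Hiroshi controls Meridian.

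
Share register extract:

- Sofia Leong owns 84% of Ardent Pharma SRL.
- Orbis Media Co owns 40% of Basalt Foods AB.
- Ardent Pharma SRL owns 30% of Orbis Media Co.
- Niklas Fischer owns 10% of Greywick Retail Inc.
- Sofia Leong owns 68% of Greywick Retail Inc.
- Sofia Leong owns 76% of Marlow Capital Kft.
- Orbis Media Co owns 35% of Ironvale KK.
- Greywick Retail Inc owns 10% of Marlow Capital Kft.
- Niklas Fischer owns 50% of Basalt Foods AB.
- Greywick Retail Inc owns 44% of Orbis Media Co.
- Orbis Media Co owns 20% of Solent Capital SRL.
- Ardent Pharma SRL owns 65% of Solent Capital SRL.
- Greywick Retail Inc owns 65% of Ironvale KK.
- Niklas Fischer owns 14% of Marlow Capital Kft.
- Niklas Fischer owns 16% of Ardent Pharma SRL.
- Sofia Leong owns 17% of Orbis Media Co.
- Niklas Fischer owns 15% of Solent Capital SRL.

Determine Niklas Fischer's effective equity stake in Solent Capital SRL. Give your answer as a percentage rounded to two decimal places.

27.24%

Niklas reaches Solent along 4 paths.
Via Ardent → Orbis: 16% × 30% × 20% = 0.96%.
Via Greywick → Orbis: 10% × 44% × 20% = 0.88%.
Direct stake: 15% = 15%.
Via Ardent: 16% × 65% = 10.4%.
Total: 0.96% + 0.88% + 15% + 10.4% = 27.24%.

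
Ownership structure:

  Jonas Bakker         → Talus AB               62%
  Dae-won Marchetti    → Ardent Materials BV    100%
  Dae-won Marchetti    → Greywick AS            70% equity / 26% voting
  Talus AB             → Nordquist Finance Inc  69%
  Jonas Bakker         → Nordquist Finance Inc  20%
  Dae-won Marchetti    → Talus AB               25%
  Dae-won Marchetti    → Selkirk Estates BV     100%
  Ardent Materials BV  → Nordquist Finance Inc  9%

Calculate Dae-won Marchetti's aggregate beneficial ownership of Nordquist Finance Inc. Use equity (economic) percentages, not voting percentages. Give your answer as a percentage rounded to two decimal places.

Dae-won reaches Nordquist along 2 paths.
Via Talus: 25% × 69% = 17.25%.
Via Ardent: 100% × 9% = 9%.
Total: 17.25% + 9% = 26.25%.

26.25%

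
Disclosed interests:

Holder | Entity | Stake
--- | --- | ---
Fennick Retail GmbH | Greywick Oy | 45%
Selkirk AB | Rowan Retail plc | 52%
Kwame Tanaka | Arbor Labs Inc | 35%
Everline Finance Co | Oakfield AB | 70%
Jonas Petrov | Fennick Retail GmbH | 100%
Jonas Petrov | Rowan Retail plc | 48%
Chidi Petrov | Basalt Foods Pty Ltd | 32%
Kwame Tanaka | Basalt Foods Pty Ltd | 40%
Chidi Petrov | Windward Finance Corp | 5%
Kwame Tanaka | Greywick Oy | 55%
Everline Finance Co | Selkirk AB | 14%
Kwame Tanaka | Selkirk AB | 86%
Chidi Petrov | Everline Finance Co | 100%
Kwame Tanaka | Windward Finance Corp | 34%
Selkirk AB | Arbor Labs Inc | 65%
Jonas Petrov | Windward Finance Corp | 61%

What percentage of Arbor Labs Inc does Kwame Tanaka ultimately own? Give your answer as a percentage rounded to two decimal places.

90.90%

Kwame reaches Arbor along 2 paths.
Direct stake: 35% = 35%.
Via Selkirk: 86% × 65% = 55.9%.
Total: 35% + 55.9% = 90.9%.
Rounded: 90.90%.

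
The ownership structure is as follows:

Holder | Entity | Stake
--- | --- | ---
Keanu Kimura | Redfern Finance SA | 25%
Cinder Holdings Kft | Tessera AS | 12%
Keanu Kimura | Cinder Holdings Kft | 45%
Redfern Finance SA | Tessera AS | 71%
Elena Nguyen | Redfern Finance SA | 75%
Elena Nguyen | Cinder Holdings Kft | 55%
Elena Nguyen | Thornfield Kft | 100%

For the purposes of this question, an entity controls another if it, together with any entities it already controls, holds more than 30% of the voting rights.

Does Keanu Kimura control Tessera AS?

No

Keanu holds 45% of Cinder, so Keanu controls Cinder.
In Tessera, Keanu's side holds only 12%, not > 30%.
So Keanu does not control Tessera.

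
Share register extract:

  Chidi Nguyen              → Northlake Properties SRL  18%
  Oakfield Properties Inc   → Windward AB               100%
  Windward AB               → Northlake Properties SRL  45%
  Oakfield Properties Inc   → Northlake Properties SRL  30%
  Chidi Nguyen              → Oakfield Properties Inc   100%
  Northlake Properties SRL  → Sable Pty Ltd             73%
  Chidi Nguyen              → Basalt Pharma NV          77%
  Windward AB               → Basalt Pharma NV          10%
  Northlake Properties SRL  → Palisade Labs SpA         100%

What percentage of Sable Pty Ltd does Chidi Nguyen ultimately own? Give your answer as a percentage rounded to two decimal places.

67.89%

Chidi reaches Sable along 3 paths.
Via Northlake: 18% × 73% = 13.14%.
Via Oakfield → Windward → Northlake: 100% × 100% × 45% × 73% = 32.85%.
Via Oakfield → Northlake: 100% × 30% × 73% = 21.9%.
Total: 13.14% + 32.85% + 21.9% = 67.89%.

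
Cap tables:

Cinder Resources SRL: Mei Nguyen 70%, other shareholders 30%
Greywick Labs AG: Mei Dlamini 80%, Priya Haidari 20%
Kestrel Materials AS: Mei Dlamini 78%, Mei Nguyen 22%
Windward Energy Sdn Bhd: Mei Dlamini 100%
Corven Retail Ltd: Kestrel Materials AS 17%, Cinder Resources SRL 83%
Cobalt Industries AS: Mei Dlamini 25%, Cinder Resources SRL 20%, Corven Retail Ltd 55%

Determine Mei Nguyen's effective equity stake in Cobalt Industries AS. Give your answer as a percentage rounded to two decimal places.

Mei Nguyen reaches Cobalt along 3 paths.
Via Cinder: 70% × 20% = 14%.
Via Kestrel → Corven: 22% × 17% × 55% = 2.057%.
Via Cinder → Corven: 70% × 83% × 55% = 31.955%.
Total: 14% + 2.057% + 31.955% = 48.012%.
Rounded: 48.01%.

48.01%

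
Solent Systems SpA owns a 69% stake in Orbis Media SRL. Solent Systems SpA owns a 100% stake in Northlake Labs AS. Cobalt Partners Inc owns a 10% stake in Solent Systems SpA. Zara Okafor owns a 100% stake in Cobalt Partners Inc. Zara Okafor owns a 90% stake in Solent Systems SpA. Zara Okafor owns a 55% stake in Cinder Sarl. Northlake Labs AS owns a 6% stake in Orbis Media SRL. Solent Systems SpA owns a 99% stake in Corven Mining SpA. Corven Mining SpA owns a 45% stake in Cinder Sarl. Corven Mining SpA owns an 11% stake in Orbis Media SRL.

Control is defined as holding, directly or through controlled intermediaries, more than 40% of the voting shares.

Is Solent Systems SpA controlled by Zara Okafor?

Zara holds 100% of Cobalt, so Zara controls Cobalt.
Zara and Cobalt together hold 90% + 10% = 100% of Solent, so Zara controls Solent.

Yes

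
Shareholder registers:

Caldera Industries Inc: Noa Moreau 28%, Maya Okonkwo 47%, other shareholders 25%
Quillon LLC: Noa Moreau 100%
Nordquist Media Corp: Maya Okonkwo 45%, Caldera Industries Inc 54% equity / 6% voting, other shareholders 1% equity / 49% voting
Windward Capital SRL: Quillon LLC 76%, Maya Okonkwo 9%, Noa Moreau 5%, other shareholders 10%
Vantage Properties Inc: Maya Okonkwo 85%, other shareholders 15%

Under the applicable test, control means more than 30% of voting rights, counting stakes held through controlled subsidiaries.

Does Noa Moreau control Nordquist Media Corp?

Noa holds 100% of Quillon, so Noa controls Quillon.
Quillon and Noa together hold 76% + 5% = 81% of Windward, so Noa controls Windward.
Neither Noa nor any entity Noa controls holds any voting interest in Nordquist.
So Noa does not control Nordquist.

No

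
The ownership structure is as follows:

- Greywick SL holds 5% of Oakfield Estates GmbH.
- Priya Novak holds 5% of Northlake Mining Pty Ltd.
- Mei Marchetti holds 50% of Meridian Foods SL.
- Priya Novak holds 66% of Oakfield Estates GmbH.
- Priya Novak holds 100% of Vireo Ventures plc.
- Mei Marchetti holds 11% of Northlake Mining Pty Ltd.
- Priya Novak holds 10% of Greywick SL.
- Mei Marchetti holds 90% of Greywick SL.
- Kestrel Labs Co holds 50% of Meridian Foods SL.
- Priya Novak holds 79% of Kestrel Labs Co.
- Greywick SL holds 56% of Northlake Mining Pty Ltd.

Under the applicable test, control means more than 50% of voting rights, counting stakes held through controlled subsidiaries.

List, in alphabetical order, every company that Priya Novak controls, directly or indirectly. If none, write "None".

Priya holds 79% of Kestrel, so Priya controls Kestrel.
Priya holds 66% of Oakfield, so Priya controls Oakfield.
Priya holds 100% of Vireo, so Priya controls Vireo.
No other company's threshold is met.

Kestrel Labs Co, Oakfield Estates GmbH, Vireo Ventures plc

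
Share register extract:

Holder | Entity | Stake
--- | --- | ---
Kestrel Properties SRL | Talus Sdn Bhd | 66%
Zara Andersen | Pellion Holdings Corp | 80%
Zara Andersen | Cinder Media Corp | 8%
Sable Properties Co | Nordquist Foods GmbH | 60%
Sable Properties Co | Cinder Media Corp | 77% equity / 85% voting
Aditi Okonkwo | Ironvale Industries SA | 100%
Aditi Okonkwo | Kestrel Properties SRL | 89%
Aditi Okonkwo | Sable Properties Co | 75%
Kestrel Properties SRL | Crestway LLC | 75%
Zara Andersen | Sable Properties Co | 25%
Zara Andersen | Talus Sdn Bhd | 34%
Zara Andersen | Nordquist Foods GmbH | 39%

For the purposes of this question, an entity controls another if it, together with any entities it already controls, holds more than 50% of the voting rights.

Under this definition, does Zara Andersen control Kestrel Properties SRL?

Zara holds 80% of Pellion, so Zara controls Pellion.
Neither Zara nor any entity Zara controls holds any voting interest in Kestrel.
So Zara does not control Kestrel.

No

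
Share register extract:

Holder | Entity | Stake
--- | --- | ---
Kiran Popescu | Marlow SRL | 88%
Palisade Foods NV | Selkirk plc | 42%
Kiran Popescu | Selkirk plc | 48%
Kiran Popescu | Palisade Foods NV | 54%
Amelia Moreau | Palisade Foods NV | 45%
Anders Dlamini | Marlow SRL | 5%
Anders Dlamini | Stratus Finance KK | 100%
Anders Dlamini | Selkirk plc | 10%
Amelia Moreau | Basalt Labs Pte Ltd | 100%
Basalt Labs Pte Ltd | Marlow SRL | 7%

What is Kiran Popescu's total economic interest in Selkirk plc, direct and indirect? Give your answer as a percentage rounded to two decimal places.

Kiran reaches Selkirk along 2 paths.
Via Palisade: 54% × 42% = 22.68%.
Direct stake: 48% = 48%.
Total: 22.68% + 48% = 70.68%.

70.68%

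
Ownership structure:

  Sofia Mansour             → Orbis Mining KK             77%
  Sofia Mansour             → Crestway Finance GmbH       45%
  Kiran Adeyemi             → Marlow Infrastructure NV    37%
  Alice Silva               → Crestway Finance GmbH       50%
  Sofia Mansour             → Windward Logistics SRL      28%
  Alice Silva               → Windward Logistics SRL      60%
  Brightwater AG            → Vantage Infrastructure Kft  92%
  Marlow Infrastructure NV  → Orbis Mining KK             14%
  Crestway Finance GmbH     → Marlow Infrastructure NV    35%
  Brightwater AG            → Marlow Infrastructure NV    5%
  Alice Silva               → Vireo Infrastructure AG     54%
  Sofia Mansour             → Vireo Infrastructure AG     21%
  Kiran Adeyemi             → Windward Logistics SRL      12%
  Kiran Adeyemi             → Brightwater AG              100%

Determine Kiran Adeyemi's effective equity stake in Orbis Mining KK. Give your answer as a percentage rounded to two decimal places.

5.88%

Kiran reaches Orbis along 2 paths.
Via Marlow: 37% × 14% = 5.18%.
Via Brightwater → Marlow: 100% × 5% × 14% = 0.7%.
Total: 5.18% + 0.7% = 5.88%.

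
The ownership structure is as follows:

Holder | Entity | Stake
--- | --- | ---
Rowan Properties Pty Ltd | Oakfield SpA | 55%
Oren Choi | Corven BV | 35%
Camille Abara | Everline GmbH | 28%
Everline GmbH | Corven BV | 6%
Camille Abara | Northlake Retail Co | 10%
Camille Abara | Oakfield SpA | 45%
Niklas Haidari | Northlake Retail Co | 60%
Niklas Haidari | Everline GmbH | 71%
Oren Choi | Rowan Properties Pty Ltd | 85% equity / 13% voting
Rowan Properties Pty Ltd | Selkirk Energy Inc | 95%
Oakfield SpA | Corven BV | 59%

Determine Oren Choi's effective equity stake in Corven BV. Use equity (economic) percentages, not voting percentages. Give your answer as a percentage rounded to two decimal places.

Oren reaches Corven along 2 paths.
Via Rowan → Oakfield: 85% × 55% × 59% = 27.5825%.
Direct stake: 35% = 35%.
Total: 27.5825% + 35% = 62.5825%.
Rounded: 62.58%.

62.58%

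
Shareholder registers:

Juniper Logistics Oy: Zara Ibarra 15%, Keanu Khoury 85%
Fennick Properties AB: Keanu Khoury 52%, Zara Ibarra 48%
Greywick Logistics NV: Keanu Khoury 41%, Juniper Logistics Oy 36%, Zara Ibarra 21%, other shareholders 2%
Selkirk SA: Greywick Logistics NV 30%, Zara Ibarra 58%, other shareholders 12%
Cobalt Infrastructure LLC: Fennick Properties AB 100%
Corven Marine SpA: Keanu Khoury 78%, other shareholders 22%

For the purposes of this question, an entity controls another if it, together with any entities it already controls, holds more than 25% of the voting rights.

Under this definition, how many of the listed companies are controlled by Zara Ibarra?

Zara holds 48% of Fennick, so Zara controls Fennick.
Zara holds 58% of Selkirk, so Zara controls Selkirk.
Fennick holds 100% of Cobalt, so Zara controls Cobalt.
No other company's threshold is met.
Zara controls 3 companies.

3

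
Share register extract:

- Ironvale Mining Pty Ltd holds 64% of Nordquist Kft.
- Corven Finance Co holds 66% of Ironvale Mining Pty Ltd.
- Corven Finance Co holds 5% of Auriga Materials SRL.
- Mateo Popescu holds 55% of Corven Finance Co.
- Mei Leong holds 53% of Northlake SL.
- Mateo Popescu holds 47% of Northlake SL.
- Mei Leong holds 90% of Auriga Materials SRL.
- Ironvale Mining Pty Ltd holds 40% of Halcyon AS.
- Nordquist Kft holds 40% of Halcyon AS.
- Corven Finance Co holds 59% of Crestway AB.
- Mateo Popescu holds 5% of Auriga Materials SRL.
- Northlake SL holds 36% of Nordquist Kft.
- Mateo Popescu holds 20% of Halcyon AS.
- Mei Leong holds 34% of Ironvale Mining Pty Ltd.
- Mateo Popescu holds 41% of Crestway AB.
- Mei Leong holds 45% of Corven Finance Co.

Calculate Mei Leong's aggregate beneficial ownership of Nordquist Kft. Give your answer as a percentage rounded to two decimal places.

59.85%

Mei reaches Nordquist along 3 paths.
Via Corven → Ironvale: 45% × 66% × 64% = 19.008%.
Via Ironvale: 34% × 64% = 21.76%.
Via Northlake: 53% × 36% = 19.08%.
Total: 19.008% + 21.76% + 19.08% = 59.848%.
Rounded: 59.85%.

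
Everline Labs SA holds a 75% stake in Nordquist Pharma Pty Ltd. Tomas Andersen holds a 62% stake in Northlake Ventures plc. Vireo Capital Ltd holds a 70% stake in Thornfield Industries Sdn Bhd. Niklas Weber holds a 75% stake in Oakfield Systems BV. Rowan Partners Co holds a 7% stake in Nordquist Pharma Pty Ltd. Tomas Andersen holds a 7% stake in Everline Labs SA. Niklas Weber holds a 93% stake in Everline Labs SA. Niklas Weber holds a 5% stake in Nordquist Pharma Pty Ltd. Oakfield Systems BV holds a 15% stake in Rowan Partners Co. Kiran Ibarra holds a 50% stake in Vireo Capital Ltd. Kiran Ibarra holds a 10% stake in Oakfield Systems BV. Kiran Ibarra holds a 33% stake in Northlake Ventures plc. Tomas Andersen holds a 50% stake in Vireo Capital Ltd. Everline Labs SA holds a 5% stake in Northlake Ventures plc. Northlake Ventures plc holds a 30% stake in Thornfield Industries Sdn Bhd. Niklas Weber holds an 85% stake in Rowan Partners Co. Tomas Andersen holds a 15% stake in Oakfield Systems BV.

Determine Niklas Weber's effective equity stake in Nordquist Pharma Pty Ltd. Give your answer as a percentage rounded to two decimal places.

Niklas reaches Nordquist along 4 paths.
Via Everline: 93% × 75% = 69.75%.
Direct stake: 5% = 5%.
Via Oakfield → Rowan: 75% × 15% × 7% = 0.7875%.
Via Rowan: 85% × 7% = 5.95%.
Total: 69.75% + 5% + 0.7875% + 5.95% = 81.4875%.
Rounded: 81.49%.

81.49%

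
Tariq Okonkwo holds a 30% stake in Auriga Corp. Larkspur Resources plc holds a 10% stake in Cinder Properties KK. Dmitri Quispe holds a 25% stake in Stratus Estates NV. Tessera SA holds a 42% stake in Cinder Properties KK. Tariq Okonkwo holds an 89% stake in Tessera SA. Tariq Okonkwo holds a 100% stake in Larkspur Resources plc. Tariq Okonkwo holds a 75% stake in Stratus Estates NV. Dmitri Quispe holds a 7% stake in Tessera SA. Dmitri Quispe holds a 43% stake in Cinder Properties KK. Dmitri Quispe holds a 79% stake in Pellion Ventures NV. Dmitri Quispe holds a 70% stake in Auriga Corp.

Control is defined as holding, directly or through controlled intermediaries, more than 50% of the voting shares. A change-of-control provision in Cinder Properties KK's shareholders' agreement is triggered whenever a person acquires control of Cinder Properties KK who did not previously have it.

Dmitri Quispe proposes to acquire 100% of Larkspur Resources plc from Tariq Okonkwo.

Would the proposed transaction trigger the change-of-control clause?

Yes

The purchase adds only to Dmitri's holdings (Tariq's stake shrinks), so Dmitri is the only person who could newly come to control Cinder.
Dmitri holds 70% of Auriga, so Dmitri controls Auriga.
Dmitri holds 79% of Pellion, so Dmitri controls Pellion.
In Cinder, Dmitri's side holds only 43%, not > 50%.
So before the transaction, Dmitri does not control Cinder.
After the purchase, Dmitri holds 100% of Larkspur directly, and Tariq's stake falls to 0%.
Dmitri holds 100% of Larkspur, so Dmitri controls Larkspur.
Dmitri and Larkspur together hold 43% + 10% = 53% of Cinder, so Dmitri controls Cinder.
Dmitri did not control Cinder before and does after, so the clause is triggered.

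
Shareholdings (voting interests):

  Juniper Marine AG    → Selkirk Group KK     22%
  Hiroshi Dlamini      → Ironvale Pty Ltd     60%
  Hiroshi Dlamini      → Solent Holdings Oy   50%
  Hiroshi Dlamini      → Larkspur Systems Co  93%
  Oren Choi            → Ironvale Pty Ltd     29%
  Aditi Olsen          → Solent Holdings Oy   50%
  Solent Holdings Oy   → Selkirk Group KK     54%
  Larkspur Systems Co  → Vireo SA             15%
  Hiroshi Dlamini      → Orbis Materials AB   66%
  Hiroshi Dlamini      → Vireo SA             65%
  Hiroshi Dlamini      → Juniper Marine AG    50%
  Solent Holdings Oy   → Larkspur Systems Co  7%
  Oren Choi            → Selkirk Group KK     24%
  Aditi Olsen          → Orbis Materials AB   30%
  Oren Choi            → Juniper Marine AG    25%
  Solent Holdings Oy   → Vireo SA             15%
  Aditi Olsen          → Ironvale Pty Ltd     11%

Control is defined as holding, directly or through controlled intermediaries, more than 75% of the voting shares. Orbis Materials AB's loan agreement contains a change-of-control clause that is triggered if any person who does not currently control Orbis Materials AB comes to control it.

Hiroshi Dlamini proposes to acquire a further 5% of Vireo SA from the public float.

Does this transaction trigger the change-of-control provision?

No

The purchase changes only Hiroshi's holdings, so Hiroshi is the only person who could newly come to control Orbis.
Hiroshi holds 93% of Larkspur, so Hiroshi controls Larkspur.
Hiroshi and Larkspur together hold 65% + 15% = 80% of Vireo, so Hiroshi controls Vireo.
In Orbis, Hiroshi's side holds only 66%, not > 75%.
So before the transaction, Hiroshi does not control Orbis.
After the purchase, Hiroshi's direct stake in Vireo rises to 65% + 5% = 70%.
Hiroshi and Larkspur together hold 70% + 15% = 85% of Vireo, so Hiroshi controls Vireo.
After the transaction, Hiroshi's side holds 66% of Orbis, not > 75%, so Hiroshi still does not control Orbis.
No new person acquires control, so the clause is not triggered.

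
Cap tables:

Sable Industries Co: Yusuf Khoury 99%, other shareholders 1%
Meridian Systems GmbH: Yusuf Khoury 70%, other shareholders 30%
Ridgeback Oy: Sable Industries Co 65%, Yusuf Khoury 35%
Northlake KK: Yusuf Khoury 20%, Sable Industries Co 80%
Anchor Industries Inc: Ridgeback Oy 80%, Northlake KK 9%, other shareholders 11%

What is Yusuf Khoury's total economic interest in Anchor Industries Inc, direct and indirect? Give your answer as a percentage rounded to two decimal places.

Yusuf reaches Anchor along 4 paths.
Via Sable → Ridgeback: 99% × 65% × 80% = 51.48%.
Via Ridgeback: 35% × 80% = 28%.
Via Northlake: 20% × 9% = 1.8%.
Via Sable → Northlake: 99% × 80% × 9% = 7.128%.
Total: 51.48% + 28% + 1.8% + 7.128% = 88.408%.
Rounded: 88.41%.

88.41%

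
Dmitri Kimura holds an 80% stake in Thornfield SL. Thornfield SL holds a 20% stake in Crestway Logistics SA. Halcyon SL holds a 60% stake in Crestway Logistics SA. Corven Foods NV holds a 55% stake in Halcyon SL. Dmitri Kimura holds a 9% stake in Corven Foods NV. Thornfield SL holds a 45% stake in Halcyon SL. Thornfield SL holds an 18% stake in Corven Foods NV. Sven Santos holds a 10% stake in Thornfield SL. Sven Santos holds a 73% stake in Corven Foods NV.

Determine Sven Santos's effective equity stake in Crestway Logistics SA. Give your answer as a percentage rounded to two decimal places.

Sven reaches Crestway along 4 paths.
Via Thornfield: 10% × 20% = 2%.
Via Corven → Halcyon: 73% × 55% × 60% = 24.09%.
Via Thornfield → Corven → Halcyon: 10% × 18% × 55% × 60% = 0.594%.
Via Thornfield → Halcyon: 10% × 45% × 60% = 2.7%.
Total: 2% + 24.09% + 0.594% + 2.7% = 29.384%.
Rounded: 29.38%.

29.38%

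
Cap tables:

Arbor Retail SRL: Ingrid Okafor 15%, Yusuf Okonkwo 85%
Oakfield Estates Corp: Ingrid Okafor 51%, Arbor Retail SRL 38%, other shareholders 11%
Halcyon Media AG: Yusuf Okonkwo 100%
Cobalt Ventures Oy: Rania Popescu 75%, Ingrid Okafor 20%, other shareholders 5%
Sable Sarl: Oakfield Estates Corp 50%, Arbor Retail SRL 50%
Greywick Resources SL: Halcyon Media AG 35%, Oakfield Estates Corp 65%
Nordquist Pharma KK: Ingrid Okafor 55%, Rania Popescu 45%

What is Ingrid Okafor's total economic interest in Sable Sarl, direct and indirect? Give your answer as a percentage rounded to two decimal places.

Ingrid reaches Sable along 3 paths.
Via Oakfield: 51% × 50% = 25.5%.
Via Arbor → Oakfield: 15% × 38% × 50% = 2.85%.
Via Arbor: 15% × 50% = 7.5%.
Total: 25.5% + 2.85% + 7.5% = 35.85%.

35.85%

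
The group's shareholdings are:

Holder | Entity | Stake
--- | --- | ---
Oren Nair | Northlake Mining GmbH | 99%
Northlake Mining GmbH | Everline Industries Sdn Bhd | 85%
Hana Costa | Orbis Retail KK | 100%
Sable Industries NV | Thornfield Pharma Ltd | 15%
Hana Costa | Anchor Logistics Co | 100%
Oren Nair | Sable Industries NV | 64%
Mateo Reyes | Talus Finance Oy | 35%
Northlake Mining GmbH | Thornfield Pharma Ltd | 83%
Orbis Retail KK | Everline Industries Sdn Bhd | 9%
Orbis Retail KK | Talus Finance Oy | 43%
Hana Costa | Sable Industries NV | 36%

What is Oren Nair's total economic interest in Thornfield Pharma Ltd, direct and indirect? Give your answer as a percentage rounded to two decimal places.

Oren reaches Thornfield along 2 paths.
Via Northlake: 99% × 83% = 82.17%.
Via Sable: 64% × 15% = 9.6%.
Total: 82.17% + 9.6% = 91.77%.

91.77%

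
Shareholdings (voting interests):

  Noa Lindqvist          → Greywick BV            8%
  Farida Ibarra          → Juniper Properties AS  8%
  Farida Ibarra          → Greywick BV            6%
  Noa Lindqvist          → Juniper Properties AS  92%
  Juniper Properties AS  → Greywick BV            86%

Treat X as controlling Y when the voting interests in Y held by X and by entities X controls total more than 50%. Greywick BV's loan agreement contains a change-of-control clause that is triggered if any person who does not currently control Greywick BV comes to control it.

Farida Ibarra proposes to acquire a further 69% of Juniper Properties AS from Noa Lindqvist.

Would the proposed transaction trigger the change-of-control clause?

The purchase adds only to Farida's holdings (Noa's stake shrinks), so Farida is the only person who could newly come to control Greywick.
Farida's largest direct stake is 8% in Juniper, which does not meet the threshold, so Farida controls no company.
In Greywick, Farida's side holds only 6%, not > 50%.
So before the transaction, Farida does not control Greywick.
After the purchase, Farida's direct stake in Juniper rises to 8% + 69% = 77%, and Noa's stake falls to 23%.
Farida holds 77% of Juniper, so Farida controls Juniper.
Juniper and Farida together hold 86% + 6% = 92% of Greywick, so Farida controls Greywick.
Farida did not control Greywick before and does after, so the clause is triggered.

Yes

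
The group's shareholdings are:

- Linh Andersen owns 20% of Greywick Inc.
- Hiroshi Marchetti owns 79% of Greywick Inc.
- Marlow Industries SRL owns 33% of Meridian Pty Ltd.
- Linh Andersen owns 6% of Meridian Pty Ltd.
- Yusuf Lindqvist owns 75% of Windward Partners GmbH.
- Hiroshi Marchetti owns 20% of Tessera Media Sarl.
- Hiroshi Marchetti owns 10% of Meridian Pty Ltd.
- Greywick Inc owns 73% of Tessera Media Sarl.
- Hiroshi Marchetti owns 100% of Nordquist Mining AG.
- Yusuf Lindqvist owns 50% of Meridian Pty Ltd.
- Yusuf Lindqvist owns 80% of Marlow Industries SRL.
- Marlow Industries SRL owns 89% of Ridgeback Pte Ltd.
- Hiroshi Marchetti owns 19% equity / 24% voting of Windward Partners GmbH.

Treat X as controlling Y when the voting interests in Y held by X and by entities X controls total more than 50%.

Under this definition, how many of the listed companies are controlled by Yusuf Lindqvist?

Yusuf holds 75% of Windward, so Yusuf controls Windward.
Yusuf holds 80% of Marlow, so Yusuf controls Marlow.
Marlow and Yusuf together hold 33% + 50% = 83% of Meridian, so Yusuf controls Meridian.
Marlow holds 89% of Ridgeback, so Yusuf controls Ridgeback.
No other company's threshold is met.
Yusuf controls 4 companies.

4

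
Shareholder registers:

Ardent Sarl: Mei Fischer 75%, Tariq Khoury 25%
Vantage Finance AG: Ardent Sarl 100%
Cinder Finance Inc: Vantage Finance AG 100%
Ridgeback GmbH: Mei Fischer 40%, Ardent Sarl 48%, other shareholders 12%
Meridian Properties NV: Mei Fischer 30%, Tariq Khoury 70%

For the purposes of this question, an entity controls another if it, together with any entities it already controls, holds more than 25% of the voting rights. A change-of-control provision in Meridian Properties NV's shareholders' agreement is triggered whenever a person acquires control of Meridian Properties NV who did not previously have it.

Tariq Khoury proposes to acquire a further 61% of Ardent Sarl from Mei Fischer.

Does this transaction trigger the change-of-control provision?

No

The purchase adds only to Tariq's holdings (Mei's stake shrinks), so Tariq is the only person who could newly come to control Meridian.
Tariq holds 70% of Meridian, so Tariq controls Meridian.
So Tariq already controls Meridian before the transaction.
After the purchase, Tariq's direct stake in Ardent rises to 25% + 61% = 86%, and Mei's stake falls to 14%.
Tariq controlled Meridian already, so this is not a new person acquiring control; every other person's position is unchanged or reduced.
No new person acquires control, so the clause is not triggered.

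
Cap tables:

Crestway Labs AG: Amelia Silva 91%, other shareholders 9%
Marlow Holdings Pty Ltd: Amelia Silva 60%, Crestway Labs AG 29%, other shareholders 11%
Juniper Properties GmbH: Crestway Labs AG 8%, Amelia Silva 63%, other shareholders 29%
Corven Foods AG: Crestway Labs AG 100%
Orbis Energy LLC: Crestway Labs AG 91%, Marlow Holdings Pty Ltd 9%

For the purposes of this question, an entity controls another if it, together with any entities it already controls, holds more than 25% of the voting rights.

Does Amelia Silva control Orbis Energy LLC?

Amelia holds 91% of Crestway, so Amelia controls Crestway.
Amelia and Crestway together hold 60% + 29% = 89% of Marlow, so Amelia controls Marlow.
Crestway and Marlow together hold 91% + 9% = 100% of Orbis, so Amelia controls Orbis.

Yes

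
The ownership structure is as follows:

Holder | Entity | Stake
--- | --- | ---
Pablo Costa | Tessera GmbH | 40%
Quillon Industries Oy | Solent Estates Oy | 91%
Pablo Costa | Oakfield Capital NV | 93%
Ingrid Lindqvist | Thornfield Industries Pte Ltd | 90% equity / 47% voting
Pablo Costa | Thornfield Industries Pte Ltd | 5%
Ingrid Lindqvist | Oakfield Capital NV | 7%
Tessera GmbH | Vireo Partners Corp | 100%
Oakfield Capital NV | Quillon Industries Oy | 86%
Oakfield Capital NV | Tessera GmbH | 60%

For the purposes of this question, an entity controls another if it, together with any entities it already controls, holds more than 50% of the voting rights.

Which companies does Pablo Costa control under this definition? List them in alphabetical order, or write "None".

Oakfield Capital NV, Quillon Industries Oy, Solent Estates Oy, Tessera GmbH, Vireo Partners Corp

Pablo holds 93% of Oakfield, so Pablo controls Oakfield.
Oakfield and Pablo together hold 60% + 40% = 100% of Tessera, so Pablo controls Tessera.
Oakfield holds 86% of Quillon, so Pablo controls Quillon.
Quillon holds 91% of Solent, so Pablo controls Solent.
Tessera holds 100% of Vireo, so Pablo controls Vireo.
No other company's threshold is met.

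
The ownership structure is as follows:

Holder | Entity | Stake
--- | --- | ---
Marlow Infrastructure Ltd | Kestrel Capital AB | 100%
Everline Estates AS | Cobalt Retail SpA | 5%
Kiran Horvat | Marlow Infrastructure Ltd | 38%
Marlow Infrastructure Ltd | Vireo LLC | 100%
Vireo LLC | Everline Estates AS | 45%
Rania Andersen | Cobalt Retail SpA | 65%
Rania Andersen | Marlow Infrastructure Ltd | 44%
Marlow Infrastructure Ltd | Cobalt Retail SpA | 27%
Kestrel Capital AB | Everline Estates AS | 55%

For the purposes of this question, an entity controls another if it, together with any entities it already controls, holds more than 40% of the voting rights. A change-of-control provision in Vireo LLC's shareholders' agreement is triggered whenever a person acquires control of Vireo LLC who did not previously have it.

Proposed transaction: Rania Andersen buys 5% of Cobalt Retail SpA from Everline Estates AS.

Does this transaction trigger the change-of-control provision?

No

The purchase adds only to Rania's holdings (Everline's stake shrinks), so Rania is the only person who could newly come to control Vireo.
Rania holds 44% of Marlow, so Rania controls Marlow.
Marlow holds 100% of Vireo, so Rania controls Vireo.
So Rania already controls Vireo before the transaction.
After the purchase, Rania's direct stake in Cobalt rises to 65% + 5% = 70%, and Everline's stake falls to 0%.
Rania controlled Vireo already, so this is not a new person acquiring control; every other person's position is unchanged or reduced.
No new person acquires control, so the clause is not triggered.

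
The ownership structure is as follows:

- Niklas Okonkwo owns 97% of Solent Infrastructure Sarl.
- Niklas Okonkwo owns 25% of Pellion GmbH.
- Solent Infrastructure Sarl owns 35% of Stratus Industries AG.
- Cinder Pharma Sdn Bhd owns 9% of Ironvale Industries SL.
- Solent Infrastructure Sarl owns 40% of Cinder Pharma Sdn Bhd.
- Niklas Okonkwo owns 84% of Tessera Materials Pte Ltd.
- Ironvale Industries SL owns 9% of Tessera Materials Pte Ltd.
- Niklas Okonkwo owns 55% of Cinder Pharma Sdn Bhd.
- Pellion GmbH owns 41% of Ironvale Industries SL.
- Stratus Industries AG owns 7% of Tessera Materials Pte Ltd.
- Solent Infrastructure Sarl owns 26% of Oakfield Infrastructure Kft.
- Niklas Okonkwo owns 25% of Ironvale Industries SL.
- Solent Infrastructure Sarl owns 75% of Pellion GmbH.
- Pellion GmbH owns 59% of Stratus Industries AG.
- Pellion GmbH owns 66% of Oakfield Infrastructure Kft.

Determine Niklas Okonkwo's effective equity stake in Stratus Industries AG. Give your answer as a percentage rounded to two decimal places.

91.62%

Niklas reaches Stratus along 3 paths.
Via Solent: 97% × 35% = 33.95%.
Via Pellion: 25% × 59% = 14.75%.
Via Solent → Pellion: 97% × 75% × 59% = 42.9225%.
Total: 33.95% + 14.75% + 42.9225% = 91.6225%.
Rounded: 91.62%.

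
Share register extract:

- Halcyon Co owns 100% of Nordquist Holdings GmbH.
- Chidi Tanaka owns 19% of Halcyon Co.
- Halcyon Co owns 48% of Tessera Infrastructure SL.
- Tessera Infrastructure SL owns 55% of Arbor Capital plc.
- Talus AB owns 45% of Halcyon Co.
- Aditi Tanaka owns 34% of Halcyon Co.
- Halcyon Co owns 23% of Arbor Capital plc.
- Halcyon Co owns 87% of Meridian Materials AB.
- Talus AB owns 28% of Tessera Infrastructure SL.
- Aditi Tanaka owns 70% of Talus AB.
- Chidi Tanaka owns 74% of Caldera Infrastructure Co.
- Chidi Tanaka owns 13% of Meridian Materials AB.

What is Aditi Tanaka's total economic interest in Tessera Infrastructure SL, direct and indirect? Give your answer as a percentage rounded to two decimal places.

Aditi reaches Tessera along 3 paths.
Via Talus: 70% × 28% = 19.6%.
Via Halcyon: 34% × 48% = 16.32%.
Via Talus → Halcyon: 70% × 45% × 48% = 15.12%.
Total: 19.6% + 16.32% + 15.12% = 51.04%.

51.04%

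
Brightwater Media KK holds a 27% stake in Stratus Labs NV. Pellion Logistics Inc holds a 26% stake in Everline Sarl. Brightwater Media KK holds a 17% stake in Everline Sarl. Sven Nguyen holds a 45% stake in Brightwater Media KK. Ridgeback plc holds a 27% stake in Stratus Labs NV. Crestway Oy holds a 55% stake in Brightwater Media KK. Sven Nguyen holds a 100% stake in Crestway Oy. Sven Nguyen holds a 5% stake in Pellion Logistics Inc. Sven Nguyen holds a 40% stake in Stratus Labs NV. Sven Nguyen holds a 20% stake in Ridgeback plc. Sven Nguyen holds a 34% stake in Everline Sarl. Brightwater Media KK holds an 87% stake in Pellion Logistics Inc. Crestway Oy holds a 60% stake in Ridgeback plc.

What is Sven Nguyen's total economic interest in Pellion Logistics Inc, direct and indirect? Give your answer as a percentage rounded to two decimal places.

Sven reaches Pellion along 3 paths.
Via Crestway → Brightwater: 100% × 55% × 87% = 47.85%.
Via Brightwater: 45% × 87% = 39.15%.
Direct stake: 5% = 5%.
Total: 47.85% + 39.15% + 5% = 92%.
Rounded: 92.00%.

92.00%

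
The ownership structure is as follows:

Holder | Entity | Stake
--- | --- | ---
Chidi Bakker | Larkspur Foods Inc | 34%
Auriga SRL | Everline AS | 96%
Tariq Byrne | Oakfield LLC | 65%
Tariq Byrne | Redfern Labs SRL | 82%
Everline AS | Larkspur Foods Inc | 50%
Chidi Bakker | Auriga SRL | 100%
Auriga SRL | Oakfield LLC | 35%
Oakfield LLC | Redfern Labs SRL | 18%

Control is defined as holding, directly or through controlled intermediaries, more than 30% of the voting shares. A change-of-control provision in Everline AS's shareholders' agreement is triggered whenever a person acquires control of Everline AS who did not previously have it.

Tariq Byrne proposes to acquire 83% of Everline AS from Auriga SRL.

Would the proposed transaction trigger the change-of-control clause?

Yes

The purchase adds only to Tariq's holdings (Auriga's stake shrinks), so Tariq is the only person who could newly come to control Everline.
Tariq holds 65% of Oakfield, so Tariq controls Oakfield.
Tariq and Oakfield together hold 82% + 18% = 100% of Redfern, so Tariq controls Redfern.
Neither Tariq nor any entity Tariq controls holds any voting interest in Everline.
So before the transaction, Tariq does not control Everline.
After the purchase, Tariq holds 83% of Everline directly, and Auriga's stake falls to 13%.
Tariq holds 83% of Everline, so Tariq controls Everline.
Tariq did not control Everline before and does after, so the clause is triggered.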